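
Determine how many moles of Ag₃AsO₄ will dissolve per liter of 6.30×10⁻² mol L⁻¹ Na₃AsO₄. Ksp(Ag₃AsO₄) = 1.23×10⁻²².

Ag₃AsO₄(s) ⇌ 3 Ag⁺(aq) + AsO₄³⁻(aq)
The solution already contains AsO₄³⁻ at 6.30×10⁻² mol L⁻¹. Let s be the molar solubility of Ag₃AsO₄.
[AsO₄³⁻] ≈ 6.30×10⁻² mol L⁻¹ (common ion dominates); [Ag⁺] = 3s.
Ksp = [Ag⁺]^3[AsO₄³⁻] = (3s)^3(6.30×10⁻²)
(3s)^3 = 1.23×10⁻²² / (6.30×10⁻²) = 1.95×10⁻²¹
s = 4.17×10⁻⁸ mol L⁻¹

4.17×10⁻⁸ M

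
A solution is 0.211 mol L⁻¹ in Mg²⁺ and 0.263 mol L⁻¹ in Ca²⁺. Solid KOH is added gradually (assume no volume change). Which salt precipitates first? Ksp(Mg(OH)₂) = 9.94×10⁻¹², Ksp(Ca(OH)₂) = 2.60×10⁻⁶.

Mg(OH)₂

The threshold for precipitation is Q = Ksp.
For Mg(OH)₂: [OH⁻] = (Ksp/[Mg²⁺])^(1/2) = 6.86×10⁻⁶ mol L⁻¹
For Ca(OH)₂: [OH⁻] = (Ksp/[Ca²⁺])^(1/2) = 3.14×10⁻³ mol L⁻¹
The smaller threshold [OH⁻] is reached first, so Mg(OH)₂ precipitates first.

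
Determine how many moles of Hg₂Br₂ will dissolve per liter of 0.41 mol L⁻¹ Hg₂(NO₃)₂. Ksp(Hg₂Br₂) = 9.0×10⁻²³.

7.4×10⁻¹² M

Hg₂Br₂(s) ⇌ Hg₂²⁺(aq) + 2 Br⁻(aq)
With Hg₂²⁺ already at 0.41 mol L⁻¹ and s small, take [Hg₂²⁺] ≈ 0.41 mol L⁻¹ and [Br⁻] = 2s.
Ksp = [Hg₂²⁺][Br⁻]^2 = (0.41)(2s)^2
(2s)^2 = 9.0×10⁻²³ / (0.41) = 2.2×10⁻²²
s = 7.4×10⁻¹² mol L⁻¹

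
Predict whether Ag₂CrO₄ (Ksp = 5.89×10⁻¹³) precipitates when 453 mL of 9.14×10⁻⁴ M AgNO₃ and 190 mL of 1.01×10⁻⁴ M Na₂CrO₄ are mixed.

The combined volume is 643 mL.
[Ag⁺] = (9.14×10⁻⁴)(453)/643 = 6.44×10⁻⁴ M
[CrO₄²⁻] = (1.01×10⁻⁴)(190)/643 = 2.98×10⁻⁵ M
Q = [Ag⁺]^2[CrO₄²⁻] = 1.24×10⁻¹¹
Q = 1.24×10⁻¹¹ > Ksp = 5.89×10⁻¹³, so the solution is supersaturated and Ag₂CrO₄ precipitates.

Yes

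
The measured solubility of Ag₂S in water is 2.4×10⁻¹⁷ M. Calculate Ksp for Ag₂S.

Ksp = 5.5×10⁻⁵⁰

Ag₂S(s) ⇌ 2 Ag⁺(aq) + S²⁻(aq)
Let s be the molar solubility. Then [Ag⁺] = 2s and [S²⁻] = s.
Ksp = [Ag⁺]^2[S²⁻] = (2s)^2 · s = 4s^3
Ksp = 4 × (2.4×10⁻¹⁷)^3 = 5.5×10⁻⁵⁰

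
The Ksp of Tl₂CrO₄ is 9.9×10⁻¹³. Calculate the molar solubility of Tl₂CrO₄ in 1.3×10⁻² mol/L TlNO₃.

5.9×10⁻⁹ M

Tl₂CrO₄(s) ⇌ 2 Tl⁺(aq) + CrO₄²⁻(aq)
Tl⁺ is already present at 1.3×10⁻² mol/L. If s mol/L of Tl₂CrO₄ dissolves, [CrO₄²⁻] = s while [Tl⁺] ≈ 1.3×10⁻² mol/L.
Ksp = [Tl⁺]^2[CrO₄²⁻] = (1.3×10⁻²)^2s
s = 9.9×10⁻¹³ / (1.3×10⁻²)^2 = 5.9×10⁻⁹
s = 5.9×10⁻⁹ mol/L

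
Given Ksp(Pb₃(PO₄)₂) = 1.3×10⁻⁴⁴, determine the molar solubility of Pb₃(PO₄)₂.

Pb₃(PO₄)₂(s) ⇌ 3 Pb²⁺(aq) + 2 PO₄³⁻(aq)
Call the molar solubility s, so that [Pb²⁺] = 3s and [PO₄³⁻] = 2s.
Ksp = [Pb²⁺]^3[PO₄³⁻]^2 = (3s)^3 · (2s)^2 = 108s^5
108s^5 = 1.3×10⁻⁴⁴  ⇒  s^5 = 1.2×10⁻⁴⁶
s = (1.2×10⁻⁴⁶)^(1/5) = 6.5×10⁻¹⁰ mol/L

6.5×10⁻¹⁰ M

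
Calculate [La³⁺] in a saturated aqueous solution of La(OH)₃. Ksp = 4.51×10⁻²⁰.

La(OH)₃(s) ⇌ La³⁺(aq) + 3 OH⁻(aq)
For each mole of La(OH)₃ that dissolves per liter, [La³⁺] = s and [OH⁻] = 3s; let s denote this solubility.
Ksp = [La³⁺][OH⁻]^3 = s · (3s)^3 = 27s^4 = 4.51×10⁻²⁰
s = 6.39×10⁻⁶ mol L⁻¹
[La³⁺] = s = 6.39×10⁻⁶ mol L⁻¹

6.39×10⁻⁶ M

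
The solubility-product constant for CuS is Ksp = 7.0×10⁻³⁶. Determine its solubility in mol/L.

2.6×10⁻¹⁸ M

CuS(s) ⇌ Cu²⁺(aq) + S²⁻(aq)
With molar solubility s: [Cu²⁺] = s, [S²⁻] = s.
Ksp = [Cu²⁺][S²⁻] = s · s = s^2
s^2 = 7.0×10⁻³⁶
s = (7.0×10⁻³⁶)^(1/2) = 2.6×10⁻¹⁸ mol/L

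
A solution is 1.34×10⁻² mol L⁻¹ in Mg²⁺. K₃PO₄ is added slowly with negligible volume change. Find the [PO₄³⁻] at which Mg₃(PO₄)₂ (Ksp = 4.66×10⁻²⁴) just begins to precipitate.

1.39×10⁻⁹ M

A salt starts to precipitate once the ion product Q reaches its Ksp.
Mg₃(PO₄)₂(s) ⇌ 3 Mg²⁺(aq) + 2 PO₄³⁻(aq)
Ksp = [Mg²⁺]^3[PO₄³⁻]^2 = [PO₄³⁻]^2(1.34×10⁻²)^3
[PO₄³⁻]^2 = 4.66×10⁻²⁴ / (1.34×10⁻²)^3 = 1.94×10⁻¹⁸
[PO₄³⁻] = 1.39×10⁻⁹ mol L⁻¹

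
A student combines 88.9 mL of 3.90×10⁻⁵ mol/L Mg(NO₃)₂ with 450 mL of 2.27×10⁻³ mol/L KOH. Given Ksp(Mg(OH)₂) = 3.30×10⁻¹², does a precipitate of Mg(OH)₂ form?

Total volume after mixing = 88.9 + 450 = 538.9 mL.
[Mg²⁺] = (3.90×10⁻⁵)(88.9)/538.9 = 6.43×10⁻⁶ mol/L
[OH⁻] = (2.27×10⁻³)(450)/538.9 = 1.90×10⁻³ mol/L
Q = [Mg²⁺][OH⁻]^2 = 2.31×10⁻¹¹
Since Q (2.31×10⁻¹¹) exceeds Ksp (3.30×10⁻¹²), Mg(OH)₂ will precipitate.

Yes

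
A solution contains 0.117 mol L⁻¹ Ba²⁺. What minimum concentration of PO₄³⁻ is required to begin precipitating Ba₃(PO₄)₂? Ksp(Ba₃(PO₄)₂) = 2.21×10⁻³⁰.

3.71×10⁻¹⁴ M

Precipitation of each salt begins when its ion product equals Ksp.
Ba₃(PO₄)₂(s) ⇌ 3 Ba²⁺(aq) + 2 PO₄³⁻(aq)
Ksp = [Ba²⁺]^3[PO₄³⁻]^2 = [PO₄³⁻]^2(0.117)^3
[PO₄³⁻]^2 = 2.21×10⁻³⁰ / (0.117)^3 = 1.38×10⁻²⁷
[PO₄³⁻] = 3.71×10⁻¹⁴ mol L⁻¹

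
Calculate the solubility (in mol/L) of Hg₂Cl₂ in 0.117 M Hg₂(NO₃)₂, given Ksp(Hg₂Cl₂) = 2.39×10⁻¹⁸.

Hg₂Cl₂(s) ⇌ Hg₂²⁺(aq) + 2 Cl⁻(aq)
The solution already contains Hg₂²⁺ at 0.117 M. Let s be the molar solubility of Hg₂Cl₂.
[Hg₂²⁺] ≈ 0.117 M (common ion dominates); [Cl⁻] = 2s.
Ksp = [Hg₂²⁺][Cl⁻]^2 = (0.117)(2s)^2
(2s)^2 = 2.39×10⁻¹⁸ / (0.117) = 2.04×10⁻¹⁷
s = 2.26×10⁻⁹ M

2.26×10⁻⁹ M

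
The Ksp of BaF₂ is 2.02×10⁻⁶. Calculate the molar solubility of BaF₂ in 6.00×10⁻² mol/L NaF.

5.61×10⁻⁴ M

BaF₂(s) ⇌ Ba²⁺(aq) + 2 F⁻(aq)
The solution already contains F⁻ at 6.00×10⁻² mol/L. Let s be the molar solubility of BaF₂.
[F⁻] ≈ 6.00×10⁻² mol/L (common ion dominates); [Ba²⁺] = s.
Ksp = [Ba²⁺][F⁻]^2 = s(6.00×10⁻²)^2
s = 2.02×10⁻⁶ / (6.00×10⁻²)^2 = 5.61×10⁻⁴
s = 5.61×10⁻⁴ mol/L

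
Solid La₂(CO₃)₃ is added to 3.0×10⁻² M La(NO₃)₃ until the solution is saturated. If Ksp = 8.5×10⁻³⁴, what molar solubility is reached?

3.3×10⁻¹¹ M

La₂(CO₃)₃(s) ⇌ 2 La³⁺(aq) + 3 CO₃²⁻(aq)
The solution already contains La³⁺ at 3.0×10⁻² M. Let s be the molar solubility of La₂(CO₃)₃.
[La³⁺] ≈ 3.0×10⁻² M (common ion dominates); [CO₃²⁻] = 3s.
Ksp = [La³⁺]^2[CO₃²⁻]^3 = (3.0×10⁻²)^2(3s)^3
(3s)^3 = 8.5×10⁻³⁴ / (3.0×10⁻²)^2 = 9.4×10⁻³¹
s = 3.3×10⁻¹¹ M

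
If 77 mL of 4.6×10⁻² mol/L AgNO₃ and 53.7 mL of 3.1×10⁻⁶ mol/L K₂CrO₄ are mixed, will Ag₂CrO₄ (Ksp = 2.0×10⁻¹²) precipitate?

Yes

The combined volume is 130.7 mL.
[Ag⁺] = (4.6×10⁻²)(77)/130.7 = 2.7×10⁻² mol/L
[CrO₄²⁻] = (3.1×10⁻⁶)(53.7)/130.7 = 1.3×10⁻⁶ mol/L
Q = [Ag⁺]^2[CrO₄²⁻] = 9.4×10⁻¹⁰
Because Q > Ksp (9.4×10⁻¹⁰ vs 2.0×10⁻¹²), a precipitate of Ag₂CrO₄ forms.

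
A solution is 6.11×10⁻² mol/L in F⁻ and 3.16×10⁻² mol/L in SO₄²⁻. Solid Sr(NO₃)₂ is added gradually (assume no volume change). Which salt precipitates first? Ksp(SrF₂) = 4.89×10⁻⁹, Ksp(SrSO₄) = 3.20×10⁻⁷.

SrF₂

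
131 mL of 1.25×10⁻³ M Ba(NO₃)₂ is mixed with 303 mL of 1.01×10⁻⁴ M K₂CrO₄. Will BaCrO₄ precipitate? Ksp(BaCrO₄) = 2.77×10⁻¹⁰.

After mixing, V = 131 mL + 303 mL = 434 mL.
[Ba²⁺] = (1.25×10⁻³)(131)/434 = 3.77×10⁻⁴ M
[CrO₄²⁻] = (1.01×10⁻⁴)(303)/434 = 7.05×10⁻⁵ M
Q = [Ba²⁺][CrO₄²⁻] = 2.66×10⁻⁸
Since Q (2.66×10⁻⁸) exceeds Ksp (2.77×10⁻¹⁰), BaCrO₄ will precipitate.

Yes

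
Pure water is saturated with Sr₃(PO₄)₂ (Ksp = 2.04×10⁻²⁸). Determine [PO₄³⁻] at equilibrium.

2.27×10⁻⁶ M

Sr₃(PO₄)₂(s) ⇌ 3 Sr²⁺(aq) + 2 PO₄³⁻(aq)
Let s be the molar solubility. Then [Sr²⁺] = 3s and [PO₄³⁻] = 2s.
Ksp = [Sr²⁺]^3[PO₄³⁻]^2 = (3s)^3 · (2s)^2 = 108s^5 = 2.04×10⁻²⁸
s = 1.14×10⁻⁶ M
[PO₄³⁻] = 2s = 2.27×10⁻⁶ M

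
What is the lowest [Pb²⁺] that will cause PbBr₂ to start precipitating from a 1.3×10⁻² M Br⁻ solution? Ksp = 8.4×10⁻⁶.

Each salt precipitates once Q = Ksp for that salt.
PbBr₂(s) ⇌ Pb²⁺(aq) + 2 Br⁻(aq)
Ksp = [Pb²⁺][Br⁻]^2 = [Pb²⁺](1.3×10⁻²)^2
[Pb²⁺] = 8.4×10⁻⁶ / (1.3×10⁻²)^2 = 5.0×10⁻²
[Pb²⁺] = 5.0×10⁻² M

5.0×10⁻² M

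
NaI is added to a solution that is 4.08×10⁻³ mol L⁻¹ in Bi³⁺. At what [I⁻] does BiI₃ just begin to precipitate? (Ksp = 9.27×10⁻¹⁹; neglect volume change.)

The threshold for precipitation is Q = Ksp.
BiI₃(s) ⇌ Bi³⁺(aq) + 3 I⁻(aq)
Ksp = [Bi³⁺][I⁻]^3 = [I⁻]^3(4.08×10⁻³)
[I⁻]^3 = 9.27×10⁻¹⁹ / (4.08×10⁻³) = 2.27×10⁻¹⁶
[I⁻] = 6.10×10⁻⁶ mol L⁻¹

6.10×10⁻⁶ M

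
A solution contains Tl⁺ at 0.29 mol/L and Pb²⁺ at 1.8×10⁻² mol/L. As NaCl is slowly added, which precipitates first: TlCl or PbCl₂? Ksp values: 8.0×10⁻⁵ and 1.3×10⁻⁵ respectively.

TlCl

The threshold for precipitation is Q = Ksp.
For TlCl: [Cl⁻] = (Ksp/[Tl⁺]) = 2.8×10⁻⁴ mol/L
For PbCl₂: [Cl⁻] = (Ksp/[Pb²⁺])^(1/2) = 2.7×10⁻² mol/L
The smaller threshold [Cl⁻] is reached first, so TlCl precipitates first.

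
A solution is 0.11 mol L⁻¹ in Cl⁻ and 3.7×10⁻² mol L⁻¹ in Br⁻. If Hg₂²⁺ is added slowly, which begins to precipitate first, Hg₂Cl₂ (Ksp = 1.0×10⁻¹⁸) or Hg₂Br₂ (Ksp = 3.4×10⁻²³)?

Hg₂Br₂

The threshold for precipitation is Q = Ksp.
For Hg₂Cl₂: [Hg₂²⁺] = (Ksp/[Cl⁻]^2) = 8.3×10⁻¹⁷ mol L⁻¹
For Hg₂Br₂: [Hg₂²⁺] = (Ksp/[Br⁻]^2) = 2.5×10⁻²⁰ mol L⁻¹
Since Hg₂Br₂ needs less Hg₂²⁺ to reach saturation, it precipitates first.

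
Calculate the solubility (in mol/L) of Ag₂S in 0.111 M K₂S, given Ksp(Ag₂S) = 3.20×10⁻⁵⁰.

Ag₂S(s) ⇌ 2 Ag⁺(aq) + S²⁻(aq)
The solution already contains S²⁻ at 0.111 M. Let s be the molar solubility of Ag₂S.
[S²⁻] ≈ 0.111 M (common ion dominates); [Ag⁺] = 2s.
Ksp = [Ag⁺]^2[S²⁻] = (2s)^2(0.111)
(2s)^2 = 3.20×10⁻⁵⁰ / (0.111) = 2.88×10⁻⁴⁹
s = 2.68×10⁻²⁵ M

2.68×10⁻²⁵ M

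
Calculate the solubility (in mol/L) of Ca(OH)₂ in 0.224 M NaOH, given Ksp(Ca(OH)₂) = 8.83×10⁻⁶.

Ca(OH)₂(s) ⇌ Ca²⁺(aq) + 2 OH⁻(aq)
Let s be the solubility of Ca(OH)₂ here. The common ion gives [OH⁻] ≈ 0.224 M, and [Ca²⁺] = s.
Ksp = [Ca²⁺][OH⁻]^2 = s(0.224)^2
s = 8.83×10⁻⁶ / (0.224)^2 = 1.76×10⁻⁴
s = 1.76×10⁻⁴ M

1.76×10⁻⁴ M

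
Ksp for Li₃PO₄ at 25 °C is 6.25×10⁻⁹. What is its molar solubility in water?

3.90×10⁻³ M

Li₃PO₄(s) ⇌ 3 Li⁺(aq) + PO₄³⁻(aq)
If s mol/L of Li₃PO₄ dissolves, [Li⁺] = 3s and [PO₄³⁻] = s.
Ksp = [Li⁺]^3[PO₄³⁻] = (3s)^3 · s = 27s^4
27s^4 = 6.25×10⁻⁹  ⇒  s^4 = 2.31×10⁻¹⁰
Taking the 4th root, s = 3.90×10⁻³ mol/L.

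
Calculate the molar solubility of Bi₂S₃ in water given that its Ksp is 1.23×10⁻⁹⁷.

Bi₂S₃(s) ⇌ 2 Bi³⁺(aq) + 3 S²⁻(aq)
With molar solubility s: [Bi³⁺] = 2s, [S²⁻] = 3s.
Ksp = [Bi³⁺]^2[S²⁻]^3 = (2s)^2 · (3s)^3 = 108s^5
108s^5 = 1.23×10⁻⁹⁷  ⇒  s^5 = 1.14×10⁻⁹⁹
Taking the 5th root, s = 1.63×10⁻²⁰ mol L⁻¹.

1.63×10⁻²⁰ M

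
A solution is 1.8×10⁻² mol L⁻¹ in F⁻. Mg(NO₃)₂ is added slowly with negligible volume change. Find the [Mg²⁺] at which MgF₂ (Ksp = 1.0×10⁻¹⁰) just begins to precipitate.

A salt starts to precipitate once the ion product Q reaches its Ksp.
MgF₂(s) ⇌ Mg²⁺(aq) + 2 F⁻(aq)
Ksp = [Mg²⁺][F⁻]^2 = [Mg²⁺](1.8×10⁻²)^2
[Mg²⁺] = 1.0×10⁻¹⁰ / (1.8×10⁻²)^2 = 3.1×10⁻⁷
[Mg²⁺] = 3.1×10⁻⁷ mol L⁻¹

3.1×10⁻⁷ M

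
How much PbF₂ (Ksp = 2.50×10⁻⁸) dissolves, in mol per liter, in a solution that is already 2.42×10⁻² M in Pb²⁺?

PbF₂(s) ⇌ Pb²⁺(aq) + 2 F⁻(aq)
Let s be the solubility of PbF₂ here. The common ion gives [Pb²⁺] ≈ 2.42×10⁻² M, and [F⁻] = 2s.
Ksp = [Pb²⁺][F⁻]^2 = (2.42×10⁻²)(2s)^2
(2s)^2 = 2.50×10⁻⁸ / (2.42×10⁻²) = 1.03×10⁻⁶
s = 5.08×10⁻⁴ M

5.08×10⁻⁴ M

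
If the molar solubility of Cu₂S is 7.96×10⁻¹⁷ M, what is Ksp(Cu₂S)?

Cu₂S(s) ⇌ 2 Cu⁺(aq) + S²⁻(aq)
Let s be the molar solubility. Then [Cu⁺] = 2s and [S²⁻] = s.
Ksp = [Cu⁺]^2[S²⁻] = (2s)^2 · s = 4s^3
Ksp = 4 × (7.96×10⁻¹⁷)^3 = 2.02×10⁻⁴⁸

Ksp = 2.02×10⁻⁴⁸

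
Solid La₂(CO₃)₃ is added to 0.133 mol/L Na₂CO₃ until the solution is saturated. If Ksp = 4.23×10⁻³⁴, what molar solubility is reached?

2.12×10⁻¹⁶ M

La₂(CO₃)₃(s) ⇌ 2 La³⁺(aq) + 3 CO₃²⁻(aq)
The solution already contains CO₃²⁻ at 0.133 mol/L. Let s be the molar solubility of La₂(CO₃)₃.
[CO₃²⁻] ≈ 0.133 mol/L (common ion dominates); [La³⁺] = 2s.
Ksp = [La³⁺]^2[CO₃²⁻]^3 = (2s)^2(0.133)^3
(2s)^2 = 4.23×10⁻³⁴ / (0.133)^3 = 1.80×10⁻³¹
s = 2.12×10⁻¹⁶ mol/L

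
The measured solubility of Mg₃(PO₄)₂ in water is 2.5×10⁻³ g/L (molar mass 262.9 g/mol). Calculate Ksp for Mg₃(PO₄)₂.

Ksp = 8.4×10⁻²⁴

s = (2.5×10⁻³ g L⁻¹)/(262.9 g mol⁻¹) = 9.509×10⁻⁶ M
Mg₃(PO₄)₂(s) ⇌ 3 Mg²⁺(aq) + 2 PO₄³⁻(aq)
Let s be the molar solubility. Then [Mg²⁺] = 3s and [PO₄³⁻] = 2s.
Ksp = [Mg²⁺]^3[PO₄³⁻]^2 = (3s)^3 · (2s)^2 = 108s^5
Ksp = 108 × (9.509×10⁻⁶)^5 = 8.4×10⁻²⁴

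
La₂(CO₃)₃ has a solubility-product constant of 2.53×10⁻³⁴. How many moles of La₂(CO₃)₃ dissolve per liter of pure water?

7.48×10⁻⁸ M

La₂(CO₃)₃(s) ⇌ 2 La³⁺(aq) + 3 CO₃²⁻(aq)
If s mol/L of La₂(CO₃)₃ dissolves, [La³⁺] = 2s and [CO₃²⁻] = 3s.
Ksp = [La³⁺]^2[CO₃²⁻]^3 = (2s)^2 · (3s)^3 = 108s^5
108s^5 = 2.53×10⁻³⁴  ⇒  s^5 = 2.34×10⁻³⁶
Taking the 5th root, s = 7.48×10⁻⁸ mol L⁻¹.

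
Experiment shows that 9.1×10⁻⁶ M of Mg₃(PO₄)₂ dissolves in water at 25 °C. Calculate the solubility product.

Ksp = 6.7×10⁻²⁴

Mg₃(PO₄)₂(s) ⇌ 3 Mg²⁺(aq) + 2 PO₄³⁻(aq)
With molar solubility s: [Mg²⁺] = 3s, [PO₄³⁻] = 2s.
Ksp = [Mg²⁺]^3[PO₄³⁻]^2 = (3s)^3 · (2s)^2 = 108s^5
Ksp = 108 × (9.1×10⁻⁶)^5 = 6.7×10⁻²⁴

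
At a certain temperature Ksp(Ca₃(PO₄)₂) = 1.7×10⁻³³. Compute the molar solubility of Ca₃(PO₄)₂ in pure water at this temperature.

1.1×10⁻⁷ M

Ca₃(PO₄)₂(s) ⇌ 3 Ca²⁺(aq) + 2 PO₄³⁻(aq)
For each mole of Ca₃(PO₄)₂ that dissolves per liter, [Ca²⁺] = 3s and [PO₄³⁻] = 2s; let s denote this solubility.
Ksp = [Ca²⁺]^3[PO₄³⁻]^2 = (3s)^3 · (2s)^2 = 108s^5
108s^5 = 1.7×10⁻³³  ⇒  s^5 = 1.6×10⁻³⁵
Taking the 5th root, s = 1.1×10⁻⁷ M.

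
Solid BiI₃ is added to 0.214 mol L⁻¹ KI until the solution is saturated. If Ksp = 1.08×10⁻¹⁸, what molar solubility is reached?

1.10×10⁻¹⁶ M

BiI₃(s) ⇌ Bi³⁺(aq) + 3 I⁻(aq)
Let s be the solubility of BiI₃ here. The common ion gives [I⁻] ≈ 0.214 mol L⁻¹, and [Bi³⁺] = s.
Ksp = [Bi³⁺][I⁻]^3 = s(0.214)^3
s = 1.08×10⁻¹⁸ / (0.214)^3 = 1.10×10⁻¹⁶
s = 1.10×10⁻¹⁶ mol L⁻¹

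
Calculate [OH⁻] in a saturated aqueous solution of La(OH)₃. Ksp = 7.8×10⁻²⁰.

2.2×10⁻⁵ M

La(OH)₃(s) ⇌ La³⁺(aq) + 3 OH⁻(aq)
For each mole of La(OH)₃ that dissolves per liter, [La³⁺] = s and [OH⁻] = 3s; let s denote this solubility.
Ksp = [La³⁺][OH⁻]^3 = s · (3s)^3 = 27s^4 = 7.8×10⁻²⁰
s = 7.3×10⁻⁶ mol L⁻¹
[OH⁻] = 3s = 2.2×10⁻⁵ mol L⁻¹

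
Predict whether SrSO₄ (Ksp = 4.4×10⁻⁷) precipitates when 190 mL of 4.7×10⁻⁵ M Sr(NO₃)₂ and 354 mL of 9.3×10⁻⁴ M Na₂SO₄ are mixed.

No

The combined volume is 544 mL.
[Sr²⁺] = (4.7×10⁻⁵)(190)/544 = 1.6×10⁻⁵ M
[SO₄²⁻] = (9.3×10⁻⁴)(354)/544 = 6.1×10⁻⁴ M
Q = [Sr²⁺][SO₄²⁻] = 9.9×10⁻⁹
Since Q (9.9×10⁻⁹) is less than Ksp (4.4×10⁻⁷), no SrSO₄ precipitates.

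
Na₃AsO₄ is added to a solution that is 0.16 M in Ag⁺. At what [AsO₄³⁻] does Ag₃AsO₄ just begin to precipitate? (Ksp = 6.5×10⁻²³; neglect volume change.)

Precipitation of each salt begins when its ion product equals Ksp.
Ag₃AsO₄(s) ⇌ 3 Ag⁺(aq) + AsO₄³⁻(aq)
Ksp = [Ag⁺]^3[AsO₄³⁻] = [AsO₄³⁻](0.16)^3
[AsO₄³⁻] = 6.5×10⁻²³ / (0.16)^3 = 1.6×10⁻²⁰
[AsO₄³⁻] = 1.6×10⁻²⁰ M

1.6×10⁻²⁰ M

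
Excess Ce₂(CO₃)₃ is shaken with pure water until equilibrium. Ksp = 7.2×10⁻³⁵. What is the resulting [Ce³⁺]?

Ce₂(CO₃)₃(s) ⇌ 2 Ce³⁺(aq) + 3 CO₃²⁻(aq)
With molar solubility s: [Ce³⁺] = 2s, [CO₃²⁻] = 3s.
Ksp = [Ce³⁺]^2[CO₃²⁻]^3 = (2s)^2 · (3s)^3 = 108s^5 = 7.2×10⁻³⁵
s = 5.8×10⁻⁸ M
[Ce³⁺] = 2s = 1.2×10⁻⁷ M

1.2×10⁻⁷ M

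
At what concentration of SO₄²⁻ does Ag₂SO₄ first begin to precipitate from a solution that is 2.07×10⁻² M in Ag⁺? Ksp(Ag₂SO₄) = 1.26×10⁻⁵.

The threshold for precipitation is Q = Ksp.
Ag₂SO₄(s) ⇌ 2 Ag⁺(aq) + SO₄²⁻(aq)
Ksp = [Ag⁺]^2[SO₄²⁻] = [SO₄²⁻](2.07×10⁻²)^2
[SO₄²⁻] = 1.26×10⁻⁵ / (2.07×10⁻²)^2 = 2.94×10⁻²
[SO₄²⁻] = 2.94×10⁻² M

2.94×10⁻² M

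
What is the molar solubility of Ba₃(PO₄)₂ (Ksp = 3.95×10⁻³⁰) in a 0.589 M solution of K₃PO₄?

7.50×10⁻¹¹ M

Ba₃(PO₄)₂(s) ⇌ 3 Ba²⁺(aq) + 2 PO₄³⁻(aq)
PO₄³⁻ is already present at 0.589 M. If s mol/L of Ba₃(PO₄)₂ dissolves, [Ba²⁺] = 3s while [PO₄³⁻] ≈ 0.589 M.
Ksp = [Ba²⁺]^3[PO₄³⁻]^2 = (3s)^3(0.589)^2
(3s)^3 = 3.95×10⁻³⁰ / (0.589)^2 = 1.14×10⁻²⁹
s = 7.50×10⁻¹¹ M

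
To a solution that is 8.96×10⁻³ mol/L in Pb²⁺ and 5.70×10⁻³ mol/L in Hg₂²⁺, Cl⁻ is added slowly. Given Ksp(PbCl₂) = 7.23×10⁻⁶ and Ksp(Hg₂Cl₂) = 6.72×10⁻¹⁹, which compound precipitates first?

The threshold for precipitation is Q = Ksp.
For PbCl₂: [Cl⁻] = (Ksp/[Pb²⁺])^(1/2) = 2.84×10⁻² mol/L
For Hg₂Cl₂: [Cl⁻] = (Ksp/[Hg₂²⁺])^(1/2) = 1.09×10⁻⁸ mol/L
Since Hg₂Cl₂ needs less Cl⁻ to reach saturation, it precipitates first.

Hg₂Cl₂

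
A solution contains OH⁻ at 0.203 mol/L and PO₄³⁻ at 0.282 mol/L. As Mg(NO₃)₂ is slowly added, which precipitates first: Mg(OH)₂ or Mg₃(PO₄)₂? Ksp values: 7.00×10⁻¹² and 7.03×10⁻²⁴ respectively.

The threshold for precipitation is Q = Ksp.
For Mg(OH)₂: [Mg²⁺] = (Ksp/[OH⁻]^2) = 1.70×10⁻¹⁰ mol/L
For Mg₃(PO₄)₂: [Mg²⁺] = (Ksp/[PO₄³⁻]^2)^(1/3) = 4.45×10⁻⁸ mol/L
Mg(OH)₂ requires the lower [Mg²⁺], so it precipitates first.

Mg(OH)₂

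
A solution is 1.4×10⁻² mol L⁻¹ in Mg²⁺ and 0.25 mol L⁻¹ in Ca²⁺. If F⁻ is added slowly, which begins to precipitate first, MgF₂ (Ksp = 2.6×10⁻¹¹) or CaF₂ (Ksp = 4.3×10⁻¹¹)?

CaF₂

Precipitation begins when Q = Ksp.
For MgF₂: [F⁻] = (Ksp/[Mg²⁺])^(1/2) = 4.3×10⁻⁵ mol L⁻¹
For CaF₂: [F⁻] = (Ksp/[Ca²⁺])^(1/2) = 1.3×10⁻⁵ mol L⁻¹
The smaller threshold [F⁻] is reached first, so CaF₂ precipitates first.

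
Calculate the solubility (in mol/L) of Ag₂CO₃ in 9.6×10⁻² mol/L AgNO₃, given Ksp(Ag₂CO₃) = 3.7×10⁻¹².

4.0×10⁻¹⁰ M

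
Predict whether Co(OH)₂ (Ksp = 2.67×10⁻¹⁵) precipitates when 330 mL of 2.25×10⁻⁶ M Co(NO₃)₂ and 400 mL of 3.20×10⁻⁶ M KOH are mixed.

Total volume after mixing = 330 + 400 = 730 mL.
[Co²⁺] = (2.25×10⁻⁶)(330)/730 = 1.02×10⁻⁶ M
[OH⁻] = (3.20×10⁻⁶)(400)/730 = 1.75×10⁻⁶ M
Q = [Co²⁺][OH⁻]^2 = 3.13×10⁻¹⁸
Q = 3.13×10⁻¹⁸ < Ksp = 2.67×10⁻¹⁵, so the solution is unsaturated and no precipitate forms.

No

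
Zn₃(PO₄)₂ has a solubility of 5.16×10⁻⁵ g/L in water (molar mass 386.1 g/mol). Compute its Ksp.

Ksp = 4.60×10⁻³³

Molar solubility s = (5.16×10⁻⁵ g/L) / (386.1 g/mol) = 1.3364×10⁻⁷ mol/L
Zn₃(PO₄)₂(s) ⇌ 3 Zn²⁺(aq) + 2 PO₄³⁻(aq)
Let s be the molar solubility. Then [Zn²⁺] = 3s and [PO₄³⁻] = 2s.
Ksp = [Zn²⁺]^3[PO₄³⁻]^2 = (3s)^3 · (2s)^2 = 108s^5
Ksp = 108 × (1.3364×10⁻⁷)^5 = 4.60×10⁻³³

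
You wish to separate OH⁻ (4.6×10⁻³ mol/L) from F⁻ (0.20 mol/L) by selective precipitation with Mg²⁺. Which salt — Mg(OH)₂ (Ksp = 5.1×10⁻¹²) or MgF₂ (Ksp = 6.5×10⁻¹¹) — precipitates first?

MgF₂

Precipitation begins when Q = Ksp.
For Mg(OH)₂: [Mg²⁺] = (Ksp/[OH⁻]^2) = 2.4×10⁻⁷ mol/L
For MgF₂: [Mg²⁺] = (Ksp/[F⁻]^2) = 1.6×10⁻⁹ mol/L
MgF₂ requires the lower [Mg²⁺], so it precipitates first.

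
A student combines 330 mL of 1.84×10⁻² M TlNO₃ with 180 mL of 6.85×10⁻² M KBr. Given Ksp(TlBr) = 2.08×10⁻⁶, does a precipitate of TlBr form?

Yes

The combined volume is 510 mL.
[Tl⁺] = (1.84×10⁻²)(330)/510 = 1.19×10⁻² M
[Br⁻] = (6.85×10⁻²)(180)/510 = 2.42×10⁻² M
Q = [Tl⁺][Br⁻] = 2.88×10⁻⁴
Q = 2.88×10⁻⁴ > Ksp = 2.08×10⁻⁶, so the solution is supersaturated and TlBr precipitates.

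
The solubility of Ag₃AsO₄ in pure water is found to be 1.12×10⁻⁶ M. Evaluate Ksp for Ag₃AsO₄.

Ag₃AsO₄(s) ⇌ 3 Ag⁺(aq) + AsO₄³⁻(aq)
With molar solubility s: [Ag⁺] = 3s, [AsO₄³⁻] = s.
Ksp = [Ag⁺]^3[AsO₄³⁻] = (3s)^3 · s = 27s^4
Ksp = 27 × (1.12×10⁻⁶)^4 = 4.25×10⁻²³

Ksp = 4.25×10⁻²³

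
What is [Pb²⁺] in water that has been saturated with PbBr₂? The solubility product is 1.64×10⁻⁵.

PbBr₂(s) ⇌ Pb²⁺(aq) + 2 Br⁻(aq)
Call the molar solubility s, so that [Pb²⁺] = s and [Br⁻] = 2s.
Ksp = [Pb²⁺][Br⁻]^2 = s · (2s)^2 = 4s^3 = 1.64×10⁻⁵
s = 1.60×10⁻² mol/L
[Pb²⁺] = s = 1.60×10⁻² mol/L

1.60×10⁻² M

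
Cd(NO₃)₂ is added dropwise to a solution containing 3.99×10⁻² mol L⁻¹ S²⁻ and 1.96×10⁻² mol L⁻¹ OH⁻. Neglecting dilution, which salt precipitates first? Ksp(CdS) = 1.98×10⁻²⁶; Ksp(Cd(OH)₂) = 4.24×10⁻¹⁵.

CdS

Precipitation begins when Q = Ksp.
For CdS: [Cd²⁺] = (Ksp/[S²⁻]) = 4.96×10⁻²⁵ mol L⁻¹
For Cd(OH)₂: [Cd²⁺] = (Ksp/[OH⁻]^2) = 1.10×10⁻¹¹ mol L⁻¹
CdS requires the lower [Cd²⁺], so it precipitates first.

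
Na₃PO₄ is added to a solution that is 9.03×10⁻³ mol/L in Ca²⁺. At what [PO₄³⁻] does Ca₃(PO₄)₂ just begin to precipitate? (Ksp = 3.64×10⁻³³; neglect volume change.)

7.03×10⁻¹⁴ M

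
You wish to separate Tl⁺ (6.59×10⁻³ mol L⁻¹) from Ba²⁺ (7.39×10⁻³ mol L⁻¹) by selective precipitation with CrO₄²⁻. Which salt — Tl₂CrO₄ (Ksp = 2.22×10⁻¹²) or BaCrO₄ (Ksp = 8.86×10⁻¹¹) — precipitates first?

Each salt precipitates once Q = Ksp for that salt.
For Tl₂CrO₄: [CrO₄²⁻] = (Ksp/[Tl⁺]^2) = 5.11×10⁻⁸ mol L⁻¹
For BaCrO₄: [CrO₄²⁻] = (Ksp/[Ba²⁺]) = 1.20×10⁻⁸ mol L⁻¹
The smaller threshold [CrO₄²⁻] is reached first, so BaCrO₄ precipitates first.

BaCrO₄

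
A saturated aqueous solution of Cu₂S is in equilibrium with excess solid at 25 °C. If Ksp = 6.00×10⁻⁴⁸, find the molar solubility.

1.14×10⁻¹⁶ M

Cu₂S(s) ⇌ 2 Cu⁺(aq) + S²⁻(aq)
Let s be the molar solubility. Then [Cu⁺] = 2s and [S²⁻] = s.
Ksp = [Cu⁺]^2[S²⁻] = (2s)^2 · s = 4s^3
4s^3 = 6.00×10⁻⁴⁸  ⇒  s^3 = 1.50×10⁻⁴⁸
Taking the 3rd root, s = 1.14×10⁻¹⁶ mol L⁻¹.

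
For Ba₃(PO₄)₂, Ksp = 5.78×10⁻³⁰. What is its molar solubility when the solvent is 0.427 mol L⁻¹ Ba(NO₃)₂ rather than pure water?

4.31×10⁻¹⁵ M

Ba₃(PO₄)₂(s) ⇌ 3 Ba²⁺(aq) + 2 PO₄³⁻(aq)
With Ba²⁺ already at 0.427 mol L⁻¹ and s small, take [Ba²⁺] ≈ 0.427 mol L⁻¹ and [PO₄³⁻] = 2s.
Ksp = [Ba²⁺]^3[PO₄³⁻]^2 = (0.427)^3(2s)^2
(2s)^2 = 5.78×10⁻³⁰ / (0.427)^3 = 7.42×10⁻²⁹
s = 4.31×10⁻¹⁵ mol L⁻¹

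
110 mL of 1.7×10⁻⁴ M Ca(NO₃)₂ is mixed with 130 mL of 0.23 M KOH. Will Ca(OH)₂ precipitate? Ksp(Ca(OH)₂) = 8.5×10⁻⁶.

No

After mixing, V = 110 mL + 130 mL = 240 mL.
[Ca²⁺] = (1.7×10⁻⁴)(110)/240 = 7.8×10⁻⁵ M
[OH⁻] = (0.23)(130)/240 = 0.12 M
Q = [Ca²⁺][OH⁻]^2 = 1.2×10⁻⁶
Q = 1.2×10⁻⁶ < Ksp = 8.5×10⁻⁶, so the solution is unsaturated and no precipitate forms.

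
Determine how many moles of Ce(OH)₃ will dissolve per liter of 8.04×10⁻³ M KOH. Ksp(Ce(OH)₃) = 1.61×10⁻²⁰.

3.10×10⁻¹⁴ M

Ce(OH)₃(s) ⇌ Ce³⁺(aq) + 3 OH⁻(aq)
With OH⁻ already at 8.04×10⁻³ M and s small, take [OH⁻] ≈ 8.04×10⁻³ M and [Ce³⁺] = s.
Ksp = [Ce³⁺][OH⁻]^3 = s(8.04×10⁻³)^3
s = 1.61×10⁻²⁰ / (8.04×10⁻³)^3 = 3.10×10⁻¹⁴
s = 3.10×10⁻¹⁴ M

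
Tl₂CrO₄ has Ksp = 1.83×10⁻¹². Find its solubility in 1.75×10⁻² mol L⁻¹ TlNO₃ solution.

5.98×10⁻⁹ M

Tl₂CrO₄(s) ⇌ 2 Tl⁺(aq) + CrO₄²⁻(aq)
With Tl⁺ already at 1.75×10⁻² mol L⁻¹ and s small, take [Tl⁺] ≈ 1.75×10⁻² mol L⁻¹ and [CrO₄²⁻] = s.
Ksp = [Tl⁺]^2[CrO₄²⁻] = (1.75×10⁻²)^2s
s = 1.83×10⁻¹² / (1.75×10⁻²)^2 = 5.98×10⁻⁹
s = 5.98×10⁻⁹ mol L⁻¹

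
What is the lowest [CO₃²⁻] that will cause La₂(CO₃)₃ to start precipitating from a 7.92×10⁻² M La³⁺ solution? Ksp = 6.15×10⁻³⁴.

The threshold for precipitation is Q = Ksp.
La₂(CO₃)₃(s) ⇌ 2 La³⁺(aq) + 3 CO₃²⁻(aq)
Ksp = [La³⁺]^2[CO₃²⁻]^3 = [CO₃²⁻]^3(7.92×10⁻²)^2
[CO₃²⁻]^3 = 6.15×10⁻³⁴ / (7.92×10⁻²)^2 = 9.80×10⁻³²
[CO₃²⁻] = 4.61×10⁻¹¹ M

4.61×10⁻¹¹ M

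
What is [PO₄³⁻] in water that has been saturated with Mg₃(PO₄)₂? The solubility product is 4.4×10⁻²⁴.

1.7×10⁻⁵ M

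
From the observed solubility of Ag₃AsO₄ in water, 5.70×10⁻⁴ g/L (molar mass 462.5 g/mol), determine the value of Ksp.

Ksp = 6.23×10⁻²³

Molar solubility s = (5.70×10⁻⁴ g/L) / (462.5 g/mol) = 1.2324×10⁻⁶ mol/L
Ag₃AsO₄(s) ⇌ 3 Ag⁺(aq) + AsO₄³⁻(aq)
Let s be the molar solubility. Then [Ag⁺] = 3s and [AsO₄³⁻] = s.
Ksp = [Ag⁺]^3[AsO₄³⁻] = (3s)^3 · s = 27s^4
Ksp = 27 × (1.2324×10⁻⁶)^4 = 6.23×10⁻²³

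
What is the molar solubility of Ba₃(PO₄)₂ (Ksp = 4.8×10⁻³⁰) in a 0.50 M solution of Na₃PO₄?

Ba₃(PO₄)₂(s) ⇌ 3 Ba²⁺(aq) + 2 PO₄³⁻(aq)
PO₄³⁻ is already present at 0.50 M. If s mol/L of Ba₃(PO₄)₂ dissolves, [Ba²⁺] = 3s while [PO₄³⁻] ≈ 0.50 M.
Ksp = [Ba²⁺]^3[PO₄³⁻]^2 = (3s)^3(0.50)^2
(3s)^3 = 4.8×10⁻³⁰ / (0.50)^2 = 1.9×10⁻²⁹
s = 8.9×10⁻¹¹ M

8.9×10⁻¹¹ M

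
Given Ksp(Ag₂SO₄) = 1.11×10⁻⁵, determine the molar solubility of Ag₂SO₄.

Ag₂SO₄(s) ⇌ 2 Ag⁺(aq) + SO₄²⁻(aq)
With molar solubility s: [Ag⁺] = 2s, [SO₄²⁻] = s.
Ksp = [Ag⁺]^2[SO₄²⁻] = (2s)^2 · s = 4s^3
4s^3 = 1.11×10⁻⁵  ⇒  s^3 = 2.78×10⁻⁶
s = (2.78×10⁻⁶)^(1/3) = 1.41×10⁻² mol L⁻¹

1.41×10⁻² M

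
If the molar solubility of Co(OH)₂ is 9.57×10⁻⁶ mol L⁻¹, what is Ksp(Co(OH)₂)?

Ksp = 3.51×10⁻¹⁵

Co(OH)₂(s) ⇌ Co²⁺(aq) + 2 OH⁻(aq)
If s mol/L of Co(OH)₂ dissolves, [Co²⁺] = s and [OH⁻] = 2s.
Ksp = [Co²⁺][OH⁻]^2 = s · (2s)^2 = 4s^3
Ksp = 4 × (9.57×10⁻⁶)^3 = 3.51×10⁻¹⁵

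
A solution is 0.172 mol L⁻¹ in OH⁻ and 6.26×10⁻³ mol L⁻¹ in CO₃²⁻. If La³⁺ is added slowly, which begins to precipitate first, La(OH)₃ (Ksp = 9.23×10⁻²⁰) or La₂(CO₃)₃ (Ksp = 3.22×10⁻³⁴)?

La(OH)₃

The threshold for precipitation is Q = Ksp.
For La(OH)₃: [La³⁺] = (Ksp/[OH⁻]^3) = 1.81×10⁻¹⁷ mol L⁻¹
For La₂(CO₃)₃: [La³⁺] = (Ksp/[CO₃²⁻]^3)^(1/2) = 3.62×10⁻¹⁴ mol L⁻¹
La(OH)₃ requires the lower [La³⁺], so it precipitates first.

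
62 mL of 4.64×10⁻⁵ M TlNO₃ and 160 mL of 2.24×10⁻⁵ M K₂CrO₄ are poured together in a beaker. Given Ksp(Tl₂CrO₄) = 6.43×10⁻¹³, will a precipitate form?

The combined volume is 222 mL.
[Tl⁺] = (4.64×10⁻⁵)(62)/222 = 1.30×10⁻⁵ M
[CrO₄²⁻] = (2.24×10⁻⁵)(160)/222 = 1.61×10⁻⁵ M
Q = [Tl⁺]^2[CrO₄²⁻] = 2.71×10⁻¹⁵
Q < Ksp (2.71×10⁻¹⁵ vs 6.43×10⁻¹³); the solution remains unsaturated and no precipitate forms.

No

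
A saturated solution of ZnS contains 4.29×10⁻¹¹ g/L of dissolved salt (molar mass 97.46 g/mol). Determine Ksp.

Molar solubility s = (4.29×10⁻¹¹ g/L) / (97.46 g/mol) = 4.4018×10⁻¹³ mol/L
ZnS(s) ⇌ Zn²⁺(aq) + S²⁻(aq)
Call the molar solubility s, so that [Zn²⁺] = s and [S²⁻] = s.
Ksp = [Zn²⁺][S²⁻] = s · s = s^2
Ksp = (4.4018×10⁻¹³)^2 = 1.94×10⁻²⁵

Ksp = 1.94×10⁻²⁵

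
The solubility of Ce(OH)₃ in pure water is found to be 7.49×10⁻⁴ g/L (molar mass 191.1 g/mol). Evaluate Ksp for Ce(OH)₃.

Molar solubility s = (7.49×10⁻⁴ g/L) / (191.1 g/mol) = 3.9194×10⁻⁶ mol/L
Ce(OH)₃(s) ⇌ Ce³⁺(aq) + 3 OH⁻(aq)
For each mole of Ce(OH)₃ that dissolves per liter, [Ce³⁺] = s and [OH⁻] = 3s; let s denote this solubility.
Ksp = [Ce³⁺][OH⁻]^3 = s · (3s)^3 = 27s^4
Ksp = 27 × (3.9194×10⁻⁶)^4 = 6.37×10⁻²¹

Ksp = 6.37×10⁻²¹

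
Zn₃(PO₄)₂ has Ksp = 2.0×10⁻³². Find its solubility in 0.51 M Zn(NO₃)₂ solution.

1.9×10⁻¹⁶ M

Zn₃(PO₄)₂(s) ⇌ 3 Zn²⁺(aq) + 2 PO₄³⁻(aq)
The solution already contains Zn²⁺ at 0.51 M. Let s be the molar solubility of Zn₃(PO₄)₂.
[Zn²⁺] ≈ 0.51 M (common ion dominates); [PO₄³⁻] = 2s.
Ksp = [Zn²⁺]^3[PO₄³⁻]^2 = (0.51)^3(2s)^2
(2s)^2 = 2.0×10⁻³² / (0.51)^3 = 1.5×10⁻³¹
s = 1.9×10⁻¹⁶ M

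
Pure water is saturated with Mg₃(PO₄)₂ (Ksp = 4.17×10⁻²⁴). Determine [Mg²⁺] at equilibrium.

2.48×10⁻⁵ M

Mg₃(PO₄)₂(s) ⇌ 3 Mg²⁺(aq) + 2 PO₄³⁻(aq)
With molar solubility s: [Mg²⁺] = 3s, [PO₄³⁻] = 2s.
Ksp = [Mg²⁺]^3[PO₄³⁻]^2 = (3s)^3 · (2s)^2 = 108s^5 = 4.17×10⁻²⁴
s = 8.27×10⁻⁶ mol/L
[Mg²⁺] = 3s = 2.48×10⁻⁵ mol/L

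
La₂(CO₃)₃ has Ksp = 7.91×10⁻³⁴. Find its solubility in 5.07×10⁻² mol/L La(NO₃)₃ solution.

2.25×10⁻¹¹ M

La₂(CO₃)₃(s) ⇌ 2 La³⁺(aq) + 3 CO₃²⁻(aq)
La³⁺ is already present at 5.07×10⁻² mol/L. If s mol/L of La₂(CO₃)₃ dissolves, [CO₃²⁻] = 3s while [La³⁺] ≈ 5.07×10⁻² mol/L.
Ksp = [La³⁺]^2[CO₃²⁻]^3 = (5.07×10⁻²)^2(3s)^3
(3s)^3 = 7.91×10⁻³⁴ / (5.07×10⁻²)^2 = 3.08×10⁻³¹
s = 2.25×10⁻¹¹ mol/L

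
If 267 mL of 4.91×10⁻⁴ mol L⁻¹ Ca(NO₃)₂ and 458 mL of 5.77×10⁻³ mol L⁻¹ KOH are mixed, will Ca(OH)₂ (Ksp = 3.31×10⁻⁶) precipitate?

Total volume after mixing = 267 + 458 = 725 mL.
[Ca²⁺] = (4.91×10⁻⁴)(267)/725 = 1.81×10⁻⁴ mol L⁻¹
[OH⁻] = (5.77×10⁻³)(458)/725 = 3.65×10⁻³ mol L⁻¹
Q = [Ca²⁺][OH⁻]^2 = 2.40×10⁻⁹
Q < Ksp (2.40×10⁻⁹ vs 3.31×10⁻⁶); the solution remains unsaturated and no precipitate forms.

No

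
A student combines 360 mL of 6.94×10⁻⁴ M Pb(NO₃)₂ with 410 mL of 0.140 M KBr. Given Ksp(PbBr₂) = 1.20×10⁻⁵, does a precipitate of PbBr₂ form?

No

The combined volume is 770 mL.
[Pb²⁺] = (6.94×10⁻⁴)(360)/770 = 3.24×10⁻⁴ M
[Br⁻] = (0.140)(410)/770 = 7.45×10⁻² M
Q = [Pb²⁺][Br⁻]^2 = 1.80×10⁻⁶
Since Q (1.80×10⁻⁶) is less than Ksp (1.20×10⁻⁵), no PbBr₂ precipitates.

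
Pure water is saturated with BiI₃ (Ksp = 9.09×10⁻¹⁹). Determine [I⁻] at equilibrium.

4.06×10⁻⁵ M

BiI₃(s) ⇌ Bi³⁺(aq) + 3 I⁻(aq)
If s mol/L of BiI₃ dissolves, [Bi³⁺] = s and [I⁻] = 3s.
Ksp = [Bi³⁺][I⁻]^3 = s · (3s)^3 = 27s^4 = 9.09×10⁻¹⁹
s = 1.35×10⁻⁵ mol/L
[I⁻] = 3s = 4.06×10⁻⁵ mol/L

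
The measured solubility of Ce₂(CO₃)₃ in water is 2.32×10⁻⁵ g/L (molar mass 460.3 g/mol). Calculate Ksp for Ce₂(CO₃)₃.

Molar solubility s = (2.32×10⁻⁵ g/L) / (460.3 g/mol) = 5.0402×10⁻⁸ mol/L
Ce₂(CO₃)₃(s) ⇌ 2 Ce³⁺(aq) + 3 CO₃²⁻(aq)
For each mole of Ce₂(CO₃)₃ that dissolves per liter, [Ce³⁺] = 2s and [CO₃²⁻] = 3s; let s denote this solubility.
Ksp = [Ce³⁺]^2[CO₃²⁻]^3 = (2s)^2 · (3s)^3 = 108s^5
Ksp = 108 × (5.0402×10⁻⁸)^5 = 3.51×10⁻³⁵

Ksp = 3.51×10⁻³⁵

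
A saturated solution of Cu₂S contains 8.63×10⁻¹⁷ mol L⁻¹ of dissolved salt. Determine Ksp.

Cu₂S(s) ⇌ 2 Cu⁺(aq) + S²⁻(aq)
Let s be the molar solubility. Then [Cu⁺] = 2s and [S²⁻] = s.
Ksp = [Cu⁺]^2[S²⁻] = (2s)^2 · s = 4s^3
Ksp = 4 × (8.63×10⁻¹⁷)^3 = 2.57×10⁻⁴⁸

Ksp = 2.57×10⁻⁴⁸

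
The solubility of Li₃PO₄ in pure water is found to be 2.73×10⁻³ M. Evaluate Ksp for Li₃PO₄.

Li₃PO₄(s) ⇌ 3 Li⁺(aq) + PO₄³⁻(aq)
Call the molar solubility s, so that [Li⁺] = 3s and [PO₄³⁻] = s.
Ksp = [Li⁺]^3[PO₄³⁻] = (3s)^3 · s = 27s^4
Ksp = 27 × (2.73×10⁻³)^4 = 1.50×10⁻⁹

Ksp = 1.50×10⁻⁹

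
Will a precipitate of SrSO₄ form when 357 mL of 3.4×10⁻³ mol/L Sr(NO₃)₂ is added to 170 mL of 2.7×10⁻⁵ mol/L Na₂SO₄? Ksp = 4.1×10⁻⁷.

Total volume after mixing = 357 + 170 = 527 mL.
[Sr²⁺] = (3.4×10⁻³)(357)/527 = 2.3×10⁻³ mol/L
[SO₄²⁻] = (2.7×10⁻⁵)(170)/527 = 8.7×10⁻⁶ mol/L
Q = [Sr²⁺][SO₄²⁻] = 2.0×10⁻⁸
Q = 2.0×10⁻⁸ < Ksp = 4.1×10⁻⁷, so the solution is unsaturated and no precipitate forms.

No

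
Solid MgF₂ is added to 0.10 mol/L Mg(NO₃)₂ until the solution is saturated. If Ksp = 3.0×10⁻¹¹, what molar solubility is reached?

MgF₂(s) ⇌ Mg²⁺(aq) + 2 F⁻(aq)
With Mg²⁺ already at 0.10 mol/L and s small, take [Mg²⁺] ≈ 0.10 mol/L and [F⁻] = 2s.
Ksp = [Mg²⁺][F⁻]^2 = (0.10)(2s)^2
(2s)^2 = 3.0×10⁻¹¹ / (0.10) = 3.0×10⁻¹⁰
s = 8.7×10⁻⁶ mol/L

8.7×10⁻⁶ M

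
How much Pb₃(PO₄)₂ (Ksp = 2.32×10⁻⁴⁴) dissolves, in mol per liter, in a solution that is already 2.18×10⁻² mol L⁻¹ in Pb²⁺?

Pb₃(PO₄)₂(s) ⇌ 3 Pb²⁺(aq) + 2 PO₄³⁻(aq)
Pb²⁺ is already present at 2.18×10⁻² mol L⁻¹. If s mol/L of Pb₃(PO₄)₂ dissolves, [PO₄³⁻] = 2s while [Pb²⁺] ≈ 2.18×10⁻² mol L⁻¹.
Ksp = [Pb²⁺]^3[PO₄³⁻]^2 = (2.18×10⁻²)^3(2s)^2
(2s)^2 = 2.32×10⁻⁴⁴ / (2.18×10⁻²)^3 = 2.24×10⁻³⁹
s = 2.37×10⁻²⁰ mol L⁻¹

2.37×10⁻²⁰ M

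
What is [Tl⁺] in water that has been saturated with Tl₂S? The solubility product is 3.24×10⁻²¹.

1.86×10⁻⁷ M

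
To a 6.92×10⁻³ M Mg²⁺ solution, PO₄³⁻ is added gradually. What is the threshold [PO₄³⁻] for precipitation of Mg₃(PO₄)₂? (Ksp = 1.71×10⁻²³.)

7.18×10⁻⁹ M

Precipitation begins when Q = Ksp.
Mg₃(PO₄)₂(s) ⇌ 3 Mg²⁺(aq) + 2 PO₄³⁻(aq)
Ksp = [Mg²⁺]^3[PO₄³⁻]^2 = [PO₄³⁻]^2(6.92×10⁻³)^3
[PO₄³⁻]^2 = 1.71×10⁻²³ / (6.92×10⁻³)^3 = 5.16×10⁻¹⁷
[PO₄³⁻] = 7.18×10⁻⁹ M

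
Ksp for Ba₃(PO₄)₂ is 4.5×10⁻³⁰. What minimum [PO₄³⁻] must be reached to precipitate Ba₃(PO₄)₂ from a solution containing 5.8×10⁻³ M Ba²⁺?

4.8×10⁻¹² M

Precipitation of each salt begins when its ion product equals Ksp.
Ba₃(PO₄)₂(s) ⇌ 3 Ba²⁺(aq) + 2 PO₄³⁻(aq)
Ksp = [Ba²⁺]^3[PO₄³⁻]^2 = [PO₄³⁻]^2(5.8×10⁻³)^3
[PO₄³⁻]^2 = 4.5×10⁻³⁰ / (5.8×10⁻³)^3 = 2.3×10⁻²³
[PO₄³⁻] = 4.8×10⁻¹² M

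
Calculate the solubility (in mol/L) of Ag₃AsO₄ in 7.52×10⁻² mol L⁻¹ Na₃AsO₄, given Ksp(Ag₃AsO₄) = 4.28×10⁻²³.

Ag₃AsO₄(s) ⇌ 3 Ag⁺(aq) + AsO₄³⁻(aq)
AsO₄³⁻ is already present at 7.52×10⁻² mol L⁻¹. If s mol/L of Ag₃AsO₄ dissolves, [Ag⁺] = 3s while [AsO₄³⁻] ≈ 7.52×10⁻² mol L⁻¹.
Ksp = [Ag⁺]^3[AsO₄³⁻] = (3s)^3(7.52×10⁻²)
(3s)^3 = 4.28×10⁻²³ / (7.52×10⁻²) = 5.69×10⁻²²
s = 2.76×10⁻⁸ mol L⁻¹

2.76×10⁻⁸ M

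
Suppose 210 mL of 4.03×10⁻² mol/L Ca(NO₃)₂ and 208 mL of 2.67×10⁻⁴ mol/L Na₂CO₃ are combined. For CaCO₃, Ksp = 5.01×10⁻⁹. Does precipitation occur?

Yes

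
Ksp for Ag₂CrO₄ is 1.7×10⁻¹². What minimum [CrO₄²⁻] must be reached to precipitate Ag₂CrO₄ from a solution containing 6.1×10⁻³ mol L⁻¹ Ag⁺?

4.6×10⁻⁸ M

Each salt precipitates once Q = Ksp for that salt.
Ag₂CrO₄(s) ⇌ 2 Ag⁺(aq) + CrO₄²⁻(aq)
Ksp = [Ag⁺]^2[CrO₄²⁻] = [CrO₄²⁻](6.1×10⁻³)^2
[CrO₄²⁻] = 1.7×10⁻¹² / (6.1×10⁻³)^2 = 4.6×10⁻⁸
[CrO₄²⁻] = 4.6×10⁻⁸ mol L⁻¹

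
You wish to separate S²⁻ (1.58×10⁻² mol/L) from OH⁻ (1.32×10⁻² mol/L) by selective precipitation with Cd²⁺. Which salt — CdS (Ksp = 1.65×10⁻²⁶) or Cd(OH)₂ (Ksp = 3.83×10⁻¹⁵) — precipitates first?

CdS

A salt starts to precipitate once the ion product Q reaches its Ksp.
For CdS: [Cd²⁺] = (Ksp/[S²⁻]) = 1.04×10⁻²⁴ mol/L
For Cd(OH)₂: [Cd²⁺] = (Ksp/[OH⁻]^2) = 2.20×10⁻¹¹ mol/L
The smaller threshold [Cd²⁺] is reached first, so CdS precipitates first.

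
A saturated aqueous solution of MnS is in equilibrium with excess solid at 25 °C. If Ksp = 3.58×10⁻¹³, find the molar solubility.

5.98×10⁻⁷ M

MnS(s) ⇌ Mn²⁺(aq) + S²⁻(aq)
For each mole of MnS that dissolves per liter, [Mn²⁺] = s and [S²⁻] = s; let s denote this solubility.
Ksp = [Mn²⁺][S²⁻] = s · s = s^2
s^2 = 3.58×10⁻¹³
s = 5.98×10⁻⁷ mol/L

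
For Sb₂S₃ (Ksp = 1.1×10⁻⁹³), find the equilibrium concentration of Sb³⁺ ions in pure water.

2.0×10⁻¹⁹ M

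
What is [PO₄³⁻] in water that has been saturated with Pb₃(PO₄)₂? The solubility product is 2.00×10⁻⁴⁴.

Pb₃(PO₄)₂(s) ⇌ 3 Pb²⁺(aq) + 2 PO₄³⁻(aq)
For each mole of Pb₃(PO₄)₂ that dissolves per liter, [Pb²⁺] = 3s and [PO₄³⁻] = 2s; let s denote this solubility.
Ksp = [Pb²⁺]^3[PO₄³⁻]^2 = (3s)^3 · (2s)^2 = 108s^5 = 2.00×10⁻⁴⁴
s = 7.14×10⁻¹⁰ mol/L
[PO₄³⁻] = 2s = 1.43×10⁻⁹ mol/L

1.43×10⁻⁹ M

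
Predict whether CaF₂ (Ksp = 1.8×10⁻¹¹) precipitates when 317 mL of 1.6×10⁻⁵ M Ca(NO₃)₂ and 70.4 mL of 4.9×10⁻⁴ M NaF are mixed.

No

After mixing, V = 317 mL + 70.4 mL = 387.4 mL.
[Ca²⁺] = (1.6×10⁻⁵)(317)/387.4 = 1.3×10⁻⁵ M
[F⁻] = (4.9×10⁻⁴)(70.4)/387.4 = 8.9×10⁻⁵ M
Q = [Ca²⁺][F⁻]^2 = 1.0×10⁻¹³
Q = 1.0×10⁻¹³ < Ksp = 1.8×10⁻¹¹, so the solution is unsaturated and no precipitate forms.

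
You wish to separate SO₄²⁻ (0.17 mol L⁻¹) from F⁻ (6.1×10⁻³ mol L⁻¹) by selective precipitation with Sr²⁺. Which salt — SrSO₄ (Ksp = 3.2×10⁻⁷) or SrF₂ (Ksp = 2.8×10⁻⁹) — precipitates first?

SrSO₄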